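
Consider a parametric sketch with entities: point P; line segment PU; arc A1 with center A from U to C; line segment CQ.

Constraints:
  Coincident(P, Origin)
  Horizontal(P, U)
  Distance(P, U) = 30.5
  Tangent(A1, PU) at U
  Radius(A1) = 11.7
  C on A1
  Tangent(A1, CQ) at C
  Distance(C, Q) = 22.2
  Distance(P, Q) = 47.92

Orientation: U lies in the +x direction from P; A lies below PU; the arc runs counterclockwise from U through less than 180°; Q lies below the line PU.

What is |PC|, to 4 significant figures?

26.55

P is at the origin; P and U share the same y with |PU| = 30.5 and U on the +x side, so U = (30.50, 0.000). A1 meets PU tangentially, so AU is at right angles to PU, so A = U + (0, -11.7) = (30.50, -11.70). Since AC ⟂ CQ (tangency), |AQ| = √(11.7² + 22.2²) = 25.09 regardless of where C sits on A1. So Q lies on both circle(P, 47.92) and circle(A, 25.09); the below-PU intersection is Q = (30.70, -36.79). C is the foot of the tangent from Q: C = (20.19, -17.24).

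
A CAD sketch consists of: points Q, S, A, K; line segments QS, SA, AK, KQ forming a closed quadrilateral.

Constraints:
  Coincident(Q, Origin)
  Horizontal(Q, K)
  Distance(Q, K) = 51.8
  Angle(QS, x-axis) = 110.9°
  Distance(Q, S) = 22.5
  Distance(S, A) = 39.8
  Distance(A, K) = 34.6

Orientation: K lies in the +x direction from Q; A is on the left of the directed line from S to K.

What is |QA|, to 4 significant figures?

41.78

Checks: QS at 110.9° ✓; |SA| = 39.80 ✓; |AK| = 34.60 ✓.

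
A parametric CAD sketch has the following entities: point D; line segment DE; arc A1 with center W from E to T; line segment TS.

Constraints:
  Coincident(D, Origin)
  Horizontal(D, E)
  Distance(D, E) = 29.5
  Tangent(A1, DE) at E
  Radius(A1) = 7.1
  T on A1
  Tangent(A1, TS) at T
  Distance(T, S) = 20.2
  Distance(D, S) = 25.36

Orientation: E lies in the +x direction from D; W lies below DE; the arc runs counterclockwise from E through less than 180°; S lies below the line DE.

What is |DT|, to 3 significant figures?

23.6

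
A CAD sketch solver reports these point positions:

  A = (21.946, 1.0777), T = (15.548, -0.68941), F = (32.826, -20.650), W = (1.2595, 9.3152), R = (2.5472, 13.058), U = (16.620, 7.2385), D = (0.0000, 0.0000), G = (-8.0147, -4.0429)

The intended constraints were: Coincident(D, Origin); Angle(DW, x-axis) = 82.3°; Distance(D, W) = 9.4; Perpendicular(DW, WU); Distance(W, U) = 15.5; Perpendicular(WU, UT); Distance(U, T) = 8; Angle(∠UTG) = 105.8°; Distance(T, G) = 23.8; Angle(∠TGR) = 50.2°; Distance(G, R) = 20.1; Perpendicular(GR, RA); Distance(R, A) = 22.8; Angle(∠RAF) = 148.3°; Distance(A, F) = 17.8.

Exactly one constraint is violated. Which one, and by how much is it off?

Distance(A, F) = 17.8 — off by 6.50.

D = (0.00, 0.00) ✓; DW at 82.30° ✓; |DW| = 9.400 ✓; ∠(DW, WU) = 90.00° ✓; |WU| = 15.50 ✓; ∠(WU, UT) = 90.00° ✓; |UT| = 8.000 ✓; ∠UTG = 105.8° ✓; |TG| = 23.80 ✓; ∠TGR = 50.20° ✓; |GR| = 20.10 ✓; ∠(GR, RA) = 90.00° ✓; |RA| = 22.80 ✓; ∠RAF = 148.3° ✓; |AF| = 24.30 ✗.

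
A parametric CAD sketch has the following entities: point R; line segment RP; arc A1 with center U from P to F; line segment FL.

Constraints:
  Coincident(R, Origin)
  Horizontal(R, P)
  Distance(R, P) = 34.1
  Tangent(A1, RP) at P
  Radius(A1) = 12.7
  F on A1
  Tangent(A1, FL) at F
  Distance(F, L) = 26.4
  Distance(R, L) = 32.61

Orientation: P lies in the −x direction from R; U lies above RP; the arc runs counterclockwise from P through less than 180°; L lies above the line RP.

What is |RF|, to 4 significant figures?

23.79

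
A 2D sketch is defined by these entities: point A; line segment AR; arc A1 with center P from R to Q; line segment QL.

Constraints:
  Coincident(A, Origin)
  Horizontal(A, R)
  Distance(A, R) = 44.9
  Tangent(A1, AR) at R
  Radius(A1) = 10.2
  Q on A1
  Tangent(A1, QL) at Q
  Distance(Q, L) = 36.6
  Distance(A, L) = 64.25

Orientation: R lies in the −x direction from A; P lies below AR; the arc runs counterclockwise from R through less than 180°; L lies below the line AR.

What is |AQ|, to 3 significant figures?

56.2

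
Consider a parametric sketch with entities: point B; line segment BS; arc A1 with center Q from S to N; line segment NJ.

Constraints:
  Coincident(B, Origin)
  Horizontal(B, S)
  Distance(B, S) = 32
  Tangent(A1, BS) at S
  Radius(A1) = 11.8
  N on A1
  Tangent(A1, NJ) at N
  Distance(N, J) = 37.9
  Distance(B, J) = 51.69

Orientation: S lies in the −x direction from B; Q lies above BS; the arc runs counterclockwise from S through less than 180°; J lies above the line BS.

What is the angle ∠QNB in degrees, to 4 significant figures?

156.1°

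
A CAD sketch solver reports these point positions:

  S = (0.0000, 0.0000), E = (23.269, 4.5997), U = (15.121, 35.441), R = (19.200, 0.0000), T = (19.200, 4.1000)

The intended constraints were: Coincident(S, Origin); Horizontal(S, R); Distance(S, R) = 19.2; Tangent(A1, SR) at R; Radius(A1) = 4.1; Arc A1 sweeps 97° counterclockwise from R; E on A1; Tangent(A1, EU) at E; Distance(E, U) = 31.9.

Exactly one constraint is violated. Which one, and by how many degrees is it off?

Tangent(A1, EU) at E — off by 7.80°.

S = (0.00, 0.00) ✓; S.y = 0.00, R.y = 0.00 ✓; |SR| = 19.20 ✓; ∠(TR, RS) = 90.00° ✓; |TR| = 4.100 ✓; bearing(T→E) − bearing(T→R) = 97.00° ✓; |TE| = 4.100 ✓; ∠(TE, EU) = 82.20° ✗; |EU| = 31.90 ✓.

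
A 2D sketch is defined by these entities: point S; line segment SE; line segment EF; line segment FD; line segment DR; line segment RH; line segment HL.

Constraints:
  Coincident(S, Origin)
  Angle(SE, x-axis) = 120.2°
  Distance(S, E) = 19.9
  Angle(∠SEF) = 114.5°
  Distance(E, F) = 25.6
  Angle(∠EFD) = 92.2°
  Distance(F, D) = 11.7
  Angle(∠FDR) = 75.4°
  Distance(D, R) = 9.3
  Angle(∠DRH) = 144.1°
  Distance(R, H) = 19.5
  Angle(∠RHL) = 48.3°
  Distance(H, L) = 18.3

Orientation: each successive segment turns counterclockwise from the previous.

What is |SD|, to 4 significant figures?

34.90

S is at the origin; SE runs at 120.2° with length 19.9, so E = (-10.01, 17.20). ∠SEF = 114.5° gives EF at -174.3° from the x-axis; with |EF| = 25.6, F = (-35.48, 14.66). ∠EFD = 92.2° gives FD at -86.50° from the x-axis; with |FD| = 11.7, D = (-34.77, 2.978). Then |SD| = |D − S| = 34.90.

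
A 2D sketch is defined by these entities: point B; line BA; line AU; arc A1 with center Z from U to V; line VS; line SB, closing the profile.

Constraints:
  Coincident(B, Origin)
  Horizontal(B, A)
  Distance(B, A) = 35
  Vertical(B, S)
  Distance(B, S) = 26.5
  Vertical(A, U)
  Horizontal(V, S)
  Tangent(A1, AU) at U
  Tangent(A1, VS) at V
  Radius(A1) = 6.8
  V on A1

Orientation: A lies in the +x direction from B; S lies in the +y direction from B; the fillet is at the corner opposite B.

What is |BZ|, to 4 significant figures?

34.40

B is at the origin; BA is horizontal with |BA| = 35.0 and A on the +x side, so A = (35.00, 0.000). BS is vertical with |BS| = 26.5 and S on the +y side, so S = (0.000, 26.50). The virtual corner opposite B is at (35.00, 26.50). The tangent condition forces ZU to be normal to AU and tangency of A1 to VS means the radius ZV is perpendicular to VS, with radius 6.8, so the center Z sits 6.8 in from both sides at Z = (28.20, 19.70). Then |BZ| = |Z − B| = 34.40.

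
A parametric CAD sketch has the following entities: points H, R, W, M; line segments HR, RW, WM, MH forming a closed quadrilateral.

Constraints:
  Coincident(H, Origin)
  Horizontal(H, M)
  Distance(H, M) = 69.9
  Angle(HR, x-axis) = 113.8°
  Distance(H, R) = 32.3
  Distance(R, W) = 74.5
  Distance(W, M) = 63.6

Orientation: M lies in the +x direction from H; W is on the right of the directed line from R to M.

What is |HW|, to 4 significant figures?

42.22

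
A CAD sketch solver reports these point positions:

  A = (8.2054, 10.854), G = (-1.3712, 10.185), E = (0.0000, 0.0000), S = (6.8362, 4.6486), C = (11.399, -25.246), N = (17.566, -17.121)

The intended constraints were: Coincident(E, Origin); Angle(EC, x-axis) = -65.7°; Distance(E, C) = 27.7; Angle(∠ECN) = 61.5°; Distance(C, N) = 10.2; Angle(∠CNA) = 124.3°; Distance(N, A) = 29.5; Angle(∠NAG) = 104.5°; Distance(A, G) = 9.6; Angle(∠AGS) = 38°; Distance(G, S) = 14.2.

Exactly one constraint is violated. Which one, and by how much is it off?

Distance(G, S) = 14.2 — off by 4.30.

E = (0.00, 0.00) ✓; EC at -65.70° ✓; |EC| = 27.70 ✓; ∠ECN = 61.50° ✓; |CN| = 10.20 ✓; ∠CNA = 124.3° ✓; |NA| = 29.50 ✓; ∠NAG = 104.5° ✓; |AG| = 9.600 ✓; ∠AGS = 38.00° ✓; |GS| = 9.900 ✗.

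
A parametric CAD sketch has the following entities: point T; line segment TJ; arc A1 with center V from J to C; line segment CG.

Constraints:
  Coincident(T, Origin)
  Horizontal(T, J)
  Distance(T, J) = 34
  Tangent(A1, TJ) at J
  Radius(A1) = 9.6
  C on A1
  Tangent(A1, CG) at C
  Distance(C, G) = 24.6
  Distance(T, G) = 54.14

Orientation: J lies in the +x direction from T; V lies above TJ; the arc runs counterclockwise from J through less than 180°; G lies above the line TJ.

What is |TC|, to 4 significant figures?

44.80

Checks: T = (0.00, 0.00) ✓; |VC| = 9.600 ✓; ∠(VC, CG) = 90.00° ✓; |CG| = 24.60 ✓; |TG| = 54.14 ✓.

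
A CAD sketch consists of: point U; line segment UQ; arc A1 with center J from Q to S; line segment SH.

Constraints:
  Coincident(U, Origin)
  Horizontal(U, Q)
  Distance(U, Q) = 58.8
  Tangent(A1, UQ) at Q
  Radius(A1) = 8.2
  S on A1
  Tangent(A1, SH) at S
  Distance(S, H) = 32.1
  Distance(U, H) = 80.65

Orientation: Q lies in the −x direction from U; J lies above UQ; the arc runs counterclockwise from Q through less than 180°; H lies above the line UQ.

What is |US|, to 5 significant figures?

53.655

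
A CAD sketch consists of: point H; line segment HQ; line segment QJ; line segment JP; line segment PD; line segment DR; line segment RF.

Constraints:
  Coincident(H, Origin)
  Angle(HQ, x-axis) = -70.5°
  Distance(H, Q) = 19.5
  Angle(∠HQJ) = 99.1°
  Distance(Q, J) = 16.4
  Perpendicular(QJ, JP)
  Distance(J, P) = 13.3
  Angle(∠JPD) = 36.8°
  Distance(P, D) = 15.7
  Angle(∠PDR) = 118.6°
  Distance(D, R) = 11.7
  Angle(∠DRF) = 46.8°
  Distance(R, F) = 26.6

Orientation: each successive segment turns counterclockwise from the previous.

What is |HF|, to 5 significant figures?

25.409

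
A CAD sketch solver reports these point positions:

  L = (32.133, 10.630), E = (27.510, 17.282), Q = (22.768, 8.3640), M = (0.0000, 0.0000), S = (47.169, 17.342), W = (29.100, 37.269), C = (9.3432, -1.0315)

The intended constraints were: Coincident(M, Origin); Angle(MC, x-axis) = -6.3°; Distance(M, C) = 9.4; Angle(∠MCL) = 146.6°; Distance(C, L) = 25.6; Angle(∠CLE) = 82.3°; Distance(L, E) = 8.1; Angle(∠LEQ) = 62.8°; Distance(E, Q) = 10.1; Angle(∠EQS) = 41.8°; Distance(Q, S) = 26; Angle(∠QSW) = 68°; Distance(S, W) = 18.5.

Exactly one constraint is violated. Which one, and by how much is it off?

Distance(S, W) = 18.5 — off by 8.40.

M = (0.00, 0.00) ✓; MC at -6.300° ✓; |MC| = 9.400 ✓; ∠MCL = 146.6° ✓; |CL| = 25.60 ✓; ∠CLE = 82.30° ✓; |LE| = 8.101 ✓; ∠LEQ = 62.80° ✓; |EQ| = 10.10 ✓; ∠EQS = 41.80° ✓; |QS| = 26.00 ✓; ∠QSW = 68.00° ✓; |SW| = 26.90 ✗.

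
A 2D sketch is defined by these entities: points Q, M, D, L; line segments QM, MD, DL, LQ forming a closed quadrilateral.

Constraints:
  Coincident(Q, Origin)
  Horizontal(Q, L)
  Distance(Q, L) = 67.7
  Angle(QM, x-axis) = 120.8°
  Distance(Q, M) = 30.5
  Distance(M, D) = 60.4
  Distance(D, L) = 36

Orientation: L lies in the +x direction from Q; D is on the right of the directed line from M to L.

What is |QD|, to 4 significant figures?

34.39

Q is at the origin; QL is horizontal with |QL| = 67.7 and L in +x, so L = (67.7, 0). QM runs at 120.8° with |QM| = 30.5, so M = (-15.62, 26.20). D is determined by |MD| = 60.4 and |DL| = 36.0 together: it lies at the intersection of circle(M, 60.4) and circle(L, 36.0). With |ML| = 87.34, the foot of the radical line on ML is 57.14 from M and the perpendicular offset is √(60.4² − 57.14²) = 19.59. Taking the right-of-ML solution: D = (33.01, -9.627).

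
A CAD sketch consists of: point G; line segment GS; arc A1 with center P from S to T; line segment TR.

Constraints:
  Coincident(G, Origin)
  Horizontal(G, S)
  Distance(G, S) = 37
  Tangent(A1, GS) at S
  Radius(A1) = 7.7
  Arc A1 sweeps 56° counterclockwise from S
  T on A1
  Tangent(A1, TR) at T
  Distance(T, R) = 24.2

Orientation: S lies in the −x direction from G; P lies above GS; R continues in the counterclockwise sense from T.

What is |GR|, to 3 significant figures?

29.0

On A1, S sits at bearing -90° from P; a 56° counterclockwise sweep puts T at bearing -34°, so T = P + 7.7·(cos -34°, sin -34°) = (-30.6, 3.39). A1 meets TR tangentially, so PT is at right angles to TR, so TR runs along (−sin -34°, cos -34°); with |TR| = 24.2, R = (-17.1, 23.5). Then |GR| = |R − G| = 29.0.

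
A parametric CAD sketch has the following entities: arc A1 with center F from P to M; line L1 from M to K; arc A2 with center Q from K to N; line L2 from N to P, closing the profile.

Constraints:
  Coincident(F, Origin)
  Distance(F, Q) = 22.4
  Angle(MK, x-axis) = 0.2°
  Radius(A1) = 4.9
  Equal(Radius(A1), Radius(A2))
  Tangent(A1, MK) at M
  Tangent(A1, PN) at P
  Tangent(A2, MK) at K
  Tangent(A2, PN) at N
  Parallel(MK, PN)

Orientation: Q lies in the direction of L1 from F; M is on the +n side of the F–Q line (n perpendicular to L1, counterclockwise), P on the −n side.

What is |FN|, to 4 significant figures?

22.93

The slot axis is L1's direction at 0.2°, so u = (cos 0.2°, sin 0.2°) = (1.000, 0.003491) and n = (−sin 0.2°, cos 0.2°) = (-0.003491, 1.000). F is at the origin and Q lies 22.4 along u from F, so Q = 22.4·u = (22.40, 0.07819). Tangency of A1 to both parallel lines with radius 4.9 puts M and P at F ± 4.9·n: M = (-0.01710, 4.900), P = (0.01710, -4.900). Equal radii place K and N the same way about Q: K = Q + 4.9·n = (22.38, 4.978), N = Q − 4.9·n = (22.42, -4.822). Then |FN| = |N − F| = 22.93.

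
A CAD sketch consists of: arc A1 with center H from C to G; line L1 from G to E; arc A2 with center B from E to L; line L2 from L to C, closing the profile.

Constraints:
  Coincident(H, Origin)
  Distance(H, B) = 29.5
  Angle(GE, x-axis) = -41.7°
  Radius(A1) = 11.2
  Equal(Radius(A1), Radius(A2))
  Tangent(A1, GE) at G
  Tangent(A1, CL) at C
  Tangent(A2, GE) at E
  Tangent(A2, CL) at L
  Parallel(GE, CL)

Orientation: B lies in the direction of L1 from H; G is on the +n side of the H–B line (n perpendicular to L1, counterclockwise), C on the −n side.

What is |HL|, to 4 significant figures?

31.55

Tangency of A1 to both parallel lines with radius 11.2 puts G and C at H ± 11.2·n: G = (7.451, 8.362), C = (-7.451, -8.362). Equal radii place E and L the same way about B: E = B + 11.2·n = (29.48, -11.26), L = B − 11.2·n = (14.58, -27.99). Then |HL| = |L − H| = 31.55.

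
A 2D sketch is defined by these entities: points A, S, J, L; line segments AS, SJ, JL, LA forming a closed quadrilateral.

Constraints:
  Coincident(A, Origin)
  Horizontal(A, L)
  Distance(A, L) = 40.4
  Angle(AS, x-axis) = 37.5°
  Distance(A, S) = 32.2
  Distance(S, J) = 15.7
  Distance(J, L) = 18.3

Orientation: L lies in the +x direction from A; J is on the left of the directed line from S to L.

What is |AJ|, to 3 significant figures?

45.1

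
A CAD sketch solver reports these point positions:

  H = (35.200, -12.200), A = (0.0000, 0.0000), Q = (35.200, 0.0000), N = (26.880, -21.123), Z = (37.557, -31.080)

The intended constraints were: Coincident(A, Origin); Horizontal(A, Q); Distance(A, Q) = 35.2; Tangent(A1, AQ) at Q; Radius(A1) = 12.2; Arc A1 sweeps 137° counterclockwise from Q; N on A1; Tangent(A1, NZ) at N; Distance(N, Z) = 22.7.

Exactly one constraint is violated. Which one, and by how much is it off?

Distance(N, Z) = 22.7 — off by 8.10.

A = (0.00, 0.00) ✓; A.y = 0.00, Q.y = 0.00 ✓; |AQ| = 35.20 ✓; ∠(HQ, QA) = 90.00° ✓; |HQ| = 12.20 ✓; bearing(H→N) − bearing(H→Q) = 137.0° ✓; |HN| = 12.20 ✓; ∠(HN, NZ) = 90.00° ✓; |NZ| = 14.60 ✗.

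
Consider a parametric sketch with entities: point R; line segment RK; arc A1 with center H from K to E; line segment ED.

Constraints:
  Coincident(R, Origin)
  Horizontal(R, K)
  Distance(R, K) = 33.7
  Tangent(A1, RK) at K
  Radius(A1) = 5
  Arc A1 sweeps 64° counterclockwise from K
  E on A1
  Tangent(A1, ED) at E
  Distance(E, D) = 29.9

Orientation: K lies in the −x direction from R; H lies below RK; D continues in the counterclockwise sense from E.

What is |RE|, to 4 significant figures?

38.30

R is at the origin; R and K share the same y with |RK| = 33.7 and K on the −x side, so K = (-33.70, 0.000). The tangent condition forces HK to be normal to RK, so H = K + (0, -5) = (-33.70, -5.000). On A1, K sits at bearing 90° from H; a 64° counterclockwise sweep puts E at bearing 154°, so E = H + 5.0·(cos 154°, sin 154°) = (-38.19, -2.808). Then |RE| = |E − R| = 38.30.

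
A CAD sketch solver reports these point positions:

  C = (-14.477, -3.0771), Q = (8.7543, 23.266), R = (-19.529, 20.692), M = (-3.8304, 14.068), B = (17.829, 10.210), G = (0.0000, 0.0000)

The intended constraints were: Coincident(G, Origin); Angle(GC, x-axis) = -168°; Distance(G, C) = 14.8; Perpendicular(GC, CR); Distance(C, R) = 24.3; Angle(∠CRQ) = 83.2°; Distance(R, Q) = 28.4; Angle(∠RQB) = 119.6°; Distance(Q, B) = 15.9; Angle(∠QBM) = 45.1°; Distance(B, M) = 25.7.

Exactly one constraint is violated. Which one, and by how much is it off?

Distance(B, M) = 25.7 — off by 3.70.

G = (0.00, 0.00) ✓; GC at -168.0° ✓; |GC| = 14.80 ✓; ∠(GC, CR) = 90.00° ✓; |CR| = 24.30 ✓; ∠CRQ = 83.20° ✓; |RQ| = 28.40 ✓; ∠RQB = 119.6° ✓; |QB| = 15.90 ✓; ∠QBM = 45.10° ✓; |BM| = 22.00 ✗.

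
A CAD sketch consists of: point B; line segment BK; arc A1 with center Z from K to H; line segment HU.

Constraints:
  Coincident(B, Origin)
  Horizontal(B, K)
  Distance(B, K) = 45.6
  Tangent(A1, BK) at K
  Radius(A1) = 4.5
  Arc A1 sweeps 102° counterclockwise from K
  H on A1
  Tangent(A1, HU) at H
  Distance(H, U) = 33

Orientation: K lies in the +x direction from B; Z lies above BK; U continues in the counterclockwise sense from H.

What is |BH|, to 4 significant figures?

50.30

Since A1 is tangent to BK there, ZK ⟂ BK, so Z = K + (0, 4.5) = (45.60, 4.500). On A1, K sits at bearing -90° from Z; a 102° counterclockwise sweep puts H at bearing 12°, so H = Z + 4.5·(cos 12°, sin 12°) = (50.00, 5.436). Then |BH| = |H − B| = 50.30.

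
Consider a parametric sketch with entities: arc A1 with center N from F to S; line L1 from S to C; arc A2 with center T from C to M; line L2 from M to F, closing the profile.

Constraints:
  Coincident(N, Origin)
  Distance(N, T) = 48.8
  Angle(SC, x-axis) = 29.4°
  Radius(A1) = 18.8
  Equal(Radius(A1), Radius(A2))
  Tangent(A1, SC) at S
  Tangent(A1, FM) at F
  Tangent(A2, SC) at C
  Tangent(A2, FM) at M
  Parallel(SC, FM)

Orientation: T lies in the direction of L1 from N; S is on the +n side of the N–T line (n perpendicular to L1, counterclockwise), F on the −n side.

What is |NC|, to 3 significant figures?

52.3

Tangency of A1 to both parallel lines with radius 18.8 puts S and F at N ± 18.8·n: S = (-9.23, 16.4), F = (9.23, -16.4). Equal radii place C and M the same way about T: C = T + 18.8·n = (33.3, 40.3), M = T − 18.8·n = (51.7, 7.58). Then |NC| = |C − N| = 52.3.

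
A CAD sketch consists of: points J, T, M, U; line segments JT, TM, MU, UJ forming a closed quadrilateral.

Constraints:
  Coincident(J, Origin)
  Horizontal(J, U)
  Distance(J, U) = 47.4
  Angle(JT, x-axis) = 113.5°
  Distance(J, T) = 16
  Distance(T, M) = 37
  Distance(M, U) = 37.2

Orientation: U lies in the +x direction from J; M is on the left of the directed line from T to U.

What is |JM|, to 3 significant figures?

41.0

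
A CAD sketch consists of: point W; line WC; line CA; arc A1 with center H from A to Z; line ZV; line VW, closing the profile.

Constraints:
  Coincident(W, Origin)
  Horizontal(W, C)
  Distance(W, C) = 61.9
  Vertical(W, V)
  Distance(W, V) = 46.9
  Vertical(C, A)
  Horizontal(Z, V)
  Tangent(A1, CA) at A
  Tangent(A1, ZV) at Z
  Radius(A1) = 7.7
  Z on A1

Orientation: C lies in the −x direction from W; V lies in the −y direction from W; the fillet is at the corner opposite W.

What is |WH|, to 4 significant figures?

66.89

W and V share the same x with |WV| = 46.9 and V on the −y side, so V = (0.000, -46.90). The virtual corner opposite W is at (-61.90, -46.90). The tangent condition forces HA to be normal to CA and since A1 is tangent to ZV there, HZ ⟂ ZV, with radius 7.7, so the center H sits 7.7 in from both sides at H = (-54.20, -39.20). Then |WH| = |H − W| = 66.89.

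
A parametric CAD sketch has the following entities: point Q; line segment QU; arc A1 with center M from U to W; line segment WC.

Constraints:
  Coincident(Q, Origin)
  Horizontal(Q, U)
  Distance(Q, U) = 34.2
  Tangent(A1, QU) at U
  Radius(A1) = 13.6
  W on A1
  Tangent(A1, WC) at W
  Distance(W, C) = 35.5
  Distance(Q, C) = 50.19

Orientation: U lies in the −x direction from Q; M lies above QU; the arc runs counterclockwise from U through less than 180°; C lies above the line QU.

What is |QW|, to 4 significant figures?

23.95

Checks: Q = (0.00, 0.00) ✓; |MW| = 13.60 ✓; ∠(MW, WC) = 90.00° ✓; |WC| = 35.50 ✓; |QC| = 50.19 ✓.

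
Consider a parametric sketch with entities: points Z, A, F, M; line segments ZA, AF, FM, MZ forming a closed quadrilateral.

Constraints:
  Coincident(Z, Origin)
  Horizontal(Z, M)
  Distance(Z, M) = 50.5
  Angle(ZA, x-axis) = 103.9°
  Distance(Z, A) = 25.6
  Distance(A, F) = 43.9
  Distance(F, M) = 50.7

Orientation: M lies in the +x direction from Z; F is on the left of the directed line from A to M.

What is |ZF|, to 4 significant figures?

56.76

Checks: |AF| = 43.90 ✓; |FM| = 50.70 ✓.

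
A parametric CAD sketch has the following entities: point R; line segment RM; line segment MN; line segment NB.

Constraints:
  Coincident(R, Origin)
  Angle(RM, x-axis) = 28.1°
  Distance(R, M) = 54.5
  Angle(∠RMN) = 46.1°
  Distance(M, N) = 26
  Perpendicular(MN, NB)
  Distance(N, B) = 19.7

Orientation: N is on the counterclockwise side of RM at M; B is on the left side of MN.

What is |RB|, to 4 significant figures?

22.85

R is at the origin; RM runs at 28.1° with length 54.5, so M = 54.5·(cos 28.1°, sin 28.1°) = (48.08, 25.67). ∠RMN = 46.1°, so MN runs at 28.1° + (180° − 46.1°) = 162.0° from the x-axis; with |MN| = 26.0, N = M + 26.0·(cos 162.0°, sin 162.0°) = (23.35, 33.70). MN ⟂ NB; with |NB| = 19.7 on the left of MN, B = N + 19.7·(-0.3090, -0.9511) = (17.26, 14.97). Then |RB| = |B − R| = 22.85.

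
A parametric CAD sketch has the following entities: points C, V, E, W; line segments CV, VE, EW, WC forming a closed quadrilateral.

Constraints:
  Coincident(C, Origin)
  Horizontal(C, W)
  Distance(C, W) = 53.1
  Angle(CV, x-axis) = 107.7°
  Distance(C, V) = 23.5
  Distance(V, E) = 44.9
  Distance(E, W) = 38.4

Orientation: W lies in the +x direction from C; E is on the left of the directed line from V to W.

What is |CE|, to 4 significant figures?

49.90

Checks: |VE| = 44.90 ✓; |EW| = 38.40 ✓.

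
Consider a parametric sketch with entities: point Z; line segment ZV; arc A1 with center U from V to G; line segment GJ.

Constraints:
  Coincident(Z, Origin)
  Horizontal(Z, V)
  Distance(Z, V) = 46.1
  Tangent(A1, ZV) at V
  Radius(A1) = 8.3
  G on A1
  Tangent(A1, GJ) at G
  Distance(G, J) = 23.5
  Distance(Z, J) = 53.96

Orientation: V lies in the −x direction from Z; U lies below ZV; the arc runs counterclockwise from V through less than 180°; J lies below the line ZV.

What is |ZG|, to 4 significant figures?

54.83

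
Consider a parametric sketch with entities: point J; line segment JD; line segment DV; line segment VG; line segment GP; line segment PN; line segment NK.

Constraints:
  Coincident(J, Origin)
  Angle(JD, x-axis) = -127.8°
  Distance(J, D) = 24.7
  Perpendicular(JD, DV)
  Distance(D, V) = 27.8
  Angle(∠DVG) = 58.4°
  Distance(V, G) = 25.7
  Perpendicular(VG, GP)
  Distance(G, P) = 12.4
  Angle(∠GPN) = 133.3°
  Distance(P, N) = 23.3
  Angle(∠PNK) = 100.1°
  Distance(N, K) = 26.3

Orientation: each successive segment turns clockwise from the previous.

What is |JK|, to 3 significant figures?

48.0

J is at the origin; JD runs at -127.8° with length 24.7, so D = (-15.1, -19.5). JD is perpendicular to DV, so DV runs at 142°; with |DV| = 27.8, V = (-37.1, -2.48). ∠DVG = 58.4° gives VG at 20.6° from the x-axis; with |VG| = 25.7, G = (-13.0, 6.56). The perpendicularity gives GP at right angles to VG, so GP runs at -69.4°; with |GP| = 12.4, P = (-8.69, -5.04). ∠GPN = 133.3° gives PN at -116° from the x-axis; with |PN| = 23.3, N = (-18.9, -26.0). ∠PNK = 100.1° gives NK at 164° from the x-axis; with |NK| = 26.3, K = (-44.2, -18.7). Then |JK| = |K − J| = 48.0.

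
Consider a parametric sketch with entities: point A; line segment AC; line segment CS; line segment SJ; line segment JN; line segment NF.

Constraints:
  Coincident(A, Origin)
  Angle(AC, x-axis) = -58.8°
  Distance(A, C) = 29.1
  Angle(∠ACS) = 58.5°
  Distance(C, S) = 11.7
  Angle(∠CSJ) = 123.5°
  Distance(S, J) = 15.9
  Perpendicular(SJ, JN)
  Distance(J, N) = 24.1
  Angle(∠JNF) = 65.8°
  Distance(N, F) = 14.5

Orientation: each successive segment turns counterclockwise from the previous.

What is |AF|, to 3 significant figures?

21.3

SJ ⟂ JN, so JN runs at -151°; with |JN| = 24.1, N = (-8.35, -12.4). ∠JNF = 65.8° gives NF at -36.6° from the x-axis; with |NF| = 14.5, F = (3.29, -21.0). Then |AF| = |F − A| = 21.3.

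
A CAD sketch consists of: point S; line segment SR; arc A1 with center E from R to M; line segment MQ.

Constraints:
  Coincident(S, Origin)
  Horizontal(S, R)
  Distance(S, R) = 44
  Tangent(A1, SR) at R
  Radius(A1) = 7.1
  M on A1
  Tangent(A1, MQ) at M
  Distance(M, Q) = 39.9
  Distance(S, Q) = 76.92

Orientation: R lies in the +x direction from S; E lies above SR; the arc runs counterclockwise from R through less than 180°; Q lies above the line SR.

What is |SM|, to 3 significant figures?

50.9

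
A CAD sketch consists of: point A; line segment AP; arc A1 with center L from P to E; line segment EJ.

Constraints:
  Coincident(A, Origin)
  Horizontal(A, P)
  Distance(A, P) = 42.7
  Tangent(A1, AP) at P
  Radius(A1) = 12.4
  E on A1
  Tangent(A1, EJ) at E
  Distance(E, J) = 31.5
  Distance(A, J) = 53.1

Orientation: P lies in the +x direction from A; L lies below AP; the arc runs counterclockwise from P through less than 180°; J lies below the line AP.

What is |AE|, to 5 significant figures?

32.699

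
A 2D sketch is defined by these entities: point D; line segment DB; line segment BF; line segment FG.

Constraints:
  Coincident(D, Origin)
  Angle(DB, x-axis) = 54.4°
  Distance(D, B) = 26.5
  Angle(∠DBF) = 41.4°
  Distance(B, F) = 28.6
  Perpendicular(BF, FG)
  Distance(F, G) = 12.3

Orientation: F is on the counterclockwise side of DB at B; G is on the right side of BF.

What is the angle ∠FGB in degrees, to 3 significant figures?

66.7°

D is at the origin; DB runs at 54.4° with length 26.5, so B = 26.5·(cos 54.4°, sin 54.4°) = (15.4, 21.5). ∠DBF = 41.4°, so BF runs at 54.4° + (180° − 41.4°) = 193° from the x-axis; with |BF| = 28.6, F = B + 28.6·(cos 193°, sin 193°) = (-12.4, 15.1). BF is perpendicular to FG; with |FG| = 12.3 on the right of BF, G = F + 12.3·(-0.225, 0.974) = (-15.2, 27.1). Then cos ∠FGB = GF·GB / (|GF||GB|), giving 66.7°.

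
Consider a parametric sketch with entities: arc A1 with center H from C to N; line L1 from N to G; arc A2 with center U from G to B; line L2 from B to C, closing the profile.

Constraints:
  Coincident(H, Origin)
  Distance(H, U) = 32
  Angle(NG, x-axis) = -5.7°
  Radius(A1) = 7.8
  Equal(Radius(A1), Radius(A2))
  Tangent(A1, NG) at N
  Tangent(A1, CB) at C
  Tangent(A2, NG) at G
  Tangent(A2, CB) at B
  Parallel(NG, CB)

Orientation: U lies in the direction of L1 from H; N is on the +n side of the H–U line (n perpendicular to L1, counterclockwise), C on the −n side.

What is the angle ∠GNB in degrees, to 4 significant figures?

25.99°

Tangency of A1 to both parallel lines with radius 7.8 puts N and C at H ± 7.8·n: N = (0.7747, 7.761), C = (-0.7747, -7.761). Equal radii place G and B the same way about U: G = U + 7.8·n = (32.62, 4.583), B = U − 7.8·n = (31.07, -10.94). Then cos ∠GNB = NG·NB / (|NG||NB|), giving 25.99°.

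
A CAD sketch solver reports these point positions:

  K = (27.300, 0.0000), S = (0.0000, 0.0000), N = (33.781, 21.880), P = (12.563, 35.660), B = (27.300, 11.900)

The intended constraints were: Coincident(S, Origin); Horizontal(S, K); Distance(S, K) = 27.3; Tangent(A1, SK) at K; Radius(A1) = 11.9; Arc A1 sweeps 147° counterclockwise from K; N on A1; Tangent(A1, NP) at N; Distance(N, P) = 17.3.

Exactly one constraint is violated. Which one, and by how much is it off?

Distance(N, P) = 17.3 — off by 8.00.

S = (0.00, 0.00) ✓; S.y = 0.00, K.y = 0.00 ✓; |SK| = 27.30 ✓; ∠(BK, KS) = 90.00° ✓; |BK| = 11.90 ✓; bearing(B→N) − bearing(B→K) = 147.0° ✓; |BN| = 11.90 ✓; ∠(BN, NP) = 90.00° ✓; |NP| = 25.30 ✗.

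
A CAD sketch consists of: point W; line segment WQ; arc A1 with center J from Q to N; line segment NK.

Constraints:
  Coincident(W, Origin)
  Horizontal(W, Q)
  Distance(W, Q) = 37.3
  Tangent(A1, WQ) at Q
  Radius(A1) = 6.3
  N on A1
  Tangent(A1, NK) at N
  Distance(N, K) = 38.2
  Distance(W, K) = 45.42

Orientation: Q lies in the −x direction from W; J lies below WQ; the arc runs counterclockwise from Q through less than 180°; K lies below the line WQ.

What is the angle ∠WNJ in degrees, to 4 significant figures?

22.87°

W is at the origin; W and Q share the same y with |WQ| = 37.3 and Q on the −x side, so Q = (-37.30, 0.000). A1 meets WQ tangentially, so JQ is at right angles to WQ, so J = Q + (0, -6.3) = (-37.30, -6.300). Since JN ⟂ NK (tangency), |JK| = √(6.3² + 38.2²) = 38.72 regardless of where N sits on A1. So K lies on both circle(W, 45.42) and circle(J, 38.72); the below-WQ intersection is K = (-19.84, -40.86). N is the foot of the tangent from K: N = (-42.39, -10.02).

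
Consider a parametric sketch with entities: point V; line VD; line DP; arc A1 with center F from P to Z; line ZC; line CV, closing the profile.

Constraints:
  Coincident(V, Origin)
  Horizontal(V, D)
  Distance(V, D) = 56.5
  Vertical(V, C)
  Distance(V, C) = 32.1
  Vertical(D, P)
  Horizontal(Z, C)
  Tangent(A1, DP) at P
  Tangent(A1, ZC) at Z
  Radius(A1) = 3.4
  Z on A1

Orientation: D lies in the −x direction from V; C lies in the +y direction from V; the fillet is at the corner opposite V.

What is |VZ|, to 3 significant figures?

62.0

V is at the origin; VD is horizontal with |VD| = 56.5 and D on the −x side, so D = (-56.5, 0.00). V and C share the same x with |VC| = 32.1 and C on the +y side, so C = (0.00, 32.1). The virtual corner opposite V is at (-56.5, 32.1). Since A1 is tangent to DP there, FP ⟂ DP and tangency of A1 to ZC means the radius FZ is perpendicular to ZC, with radius 3.4, so the center F sits 3.4 in from both sides at F = (-53.1, 28.7). That places the tangent points at P = (-56.5, 28.7) on DP and Z = (-53.1, 32.1) on ZC. Then |VZ| = |Z − V| = 62.0.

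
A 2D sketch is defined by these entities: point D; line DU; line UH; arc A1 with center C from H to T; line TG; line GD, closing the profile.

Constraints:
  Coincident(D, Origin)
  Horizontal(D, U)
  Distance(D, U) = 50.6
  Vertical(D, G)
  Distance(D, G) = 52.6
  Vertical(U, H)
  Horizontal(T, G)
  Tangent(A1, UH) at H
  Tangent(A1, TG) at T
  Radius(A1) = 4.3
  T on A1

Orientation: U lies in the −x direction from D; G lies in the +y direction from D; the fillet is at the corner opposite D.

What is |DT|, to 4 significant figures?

70.07

D is at the origin; DU is horizontal with |DU| = 50.6 and U on the −x side, so U = (-50.60, 0.000). DG is vertical with |DG| = 52.6 and G on the +y side, so G = (0.000, 52.60). The virtual corner opposite D is at (-50.60, 52.60). Tangency of A1 to UH means the radius CH is perpendicular to UH and the tangent condition forces CT to be normal to TG, with radius 4.3, so the center C sits 4.3 in from both sides at C = (-46.30, 48.30). That places the tangent points at H = (-50.60, 48.30) on UH and T = (-46.30, 52.60) on TG. Then |DT| = |T − D| = 70.07.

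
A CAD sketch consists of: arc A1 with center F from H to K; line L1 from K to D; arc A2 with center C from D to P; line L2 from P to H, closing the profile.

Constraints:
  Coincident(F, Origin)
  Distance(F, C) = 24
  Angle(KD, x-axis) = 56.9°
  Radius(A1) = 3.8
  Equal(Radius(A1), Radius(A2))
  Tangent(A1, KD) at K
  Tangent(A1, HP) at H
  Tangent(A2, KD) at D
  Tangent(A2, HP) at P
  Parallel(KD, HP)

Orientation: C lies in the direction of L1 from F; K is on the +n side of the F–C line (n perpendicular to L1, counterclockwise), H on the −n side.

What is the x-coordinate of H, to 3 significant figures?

3.18

The slot axis is L1's direction at 56.9°, so u = (cos 56.9°, sin 56.9°) = (0.546, 0.838) and n = (−sin 56.9°, cos 56.9°) = (-0.838, 0.546). F is at the origin and C lies 24.0 along u from F, so C = 24.0·u = (13.1, 20.1). Tangency of A1 to both parallel lines with radius 3.8 puts K and H at F ± 3.8·n: K = (-3.18, 2.08), H = (3.18, -2.08). So H.x = 3.18.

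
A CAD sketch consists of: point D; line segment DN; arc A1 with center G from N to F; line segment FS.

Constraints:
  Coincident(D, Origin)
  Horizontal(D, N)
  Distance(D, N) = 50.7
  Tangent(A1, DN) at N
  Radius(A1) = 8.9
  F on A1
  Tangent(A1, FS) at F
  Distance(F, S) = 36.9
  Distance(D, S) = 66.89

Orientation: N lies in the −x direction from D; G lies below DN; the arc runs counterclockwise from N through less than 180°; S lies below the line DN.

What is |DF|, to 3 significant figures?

60.3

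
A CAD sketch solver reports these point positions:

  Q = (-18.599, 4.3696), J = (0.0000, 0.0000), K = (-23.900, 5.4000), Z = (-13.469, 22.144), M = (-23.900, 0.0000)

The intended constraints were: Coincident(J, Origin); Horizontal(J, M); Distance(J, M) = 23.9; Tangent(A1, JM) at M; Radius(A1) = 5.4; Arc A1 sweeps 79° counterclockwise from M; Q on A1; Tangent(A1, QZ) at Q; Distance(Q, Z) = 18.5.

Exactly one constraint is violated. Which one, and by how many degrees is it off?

Tangent(A1, QZ) at Q — off by 5.10°.

J = (0.00, 0.00) ✓; J.y = 0.00, M.y = 0.00 ✓; |JM| = 23.90 ✓; ∠(KM, MJ) = 90.00° ✓; |KM| = 5.400 ✓; bearing(K→Q) − bearing(K→M) = 79.00° ✓; |KQ| = 5.400 ✓; ∠(KQ, QZ) = 95.10° ✗; |QZ| = 18.50 ✓.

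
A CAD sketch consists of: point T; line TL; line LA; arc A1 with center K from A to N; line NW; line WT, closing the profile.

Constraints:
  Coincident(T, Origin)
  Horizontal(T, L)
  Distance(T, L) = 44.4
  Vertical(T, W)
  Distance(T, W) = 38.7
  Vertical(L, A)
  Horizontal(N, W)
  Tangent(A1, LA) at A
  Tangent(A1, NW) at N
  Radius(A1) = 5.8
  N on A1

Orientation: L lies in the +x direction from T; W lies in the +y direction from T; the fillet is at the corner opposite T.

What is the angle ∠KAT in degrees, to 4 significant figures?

36.54°

The virtual corner opposite T is at (44.40, 38.70). A1 meets LA tangentially, so KA is at right angles to LA and A1 meets NW tangentially, so KN is at right angles to NW, with radius 5.8, so the center K sits 5.8 in from both sides at K = (38.60, 32.90). That places the tangent points at A = (44.40, 32.90) on LA and N = (38.60, 38.70) on NW. Then cos ∠KAT = AK·AT / (|AK||AT|), giving 36.54°.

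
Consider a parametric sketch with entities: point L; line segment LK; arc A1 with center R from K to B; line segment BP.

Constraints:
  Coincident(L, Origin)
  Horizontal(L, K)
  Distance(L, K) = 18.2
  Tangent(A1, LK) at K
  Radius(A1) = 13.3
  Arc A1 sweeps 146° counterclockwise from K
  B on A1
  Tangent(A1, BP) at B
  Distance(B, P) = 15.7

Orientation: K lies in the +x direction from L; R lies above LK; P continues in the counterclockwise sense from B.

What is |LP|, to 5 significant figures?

35.430

On A1, K sits at bearing -90° from R; a 146° counterclockwise sweep puts B at bearing 56°, so B = R + 13.3·(cos 56°, sin 56°) = (25.637, 24.326). Since A1 is tangent to BP there, RB ⟂ BP, so BP runs along (−sin 56°, cos 56°); with |BP| = 15.7, P = (12.621, 33.106). Then |LP| = |P − L| = 35.430.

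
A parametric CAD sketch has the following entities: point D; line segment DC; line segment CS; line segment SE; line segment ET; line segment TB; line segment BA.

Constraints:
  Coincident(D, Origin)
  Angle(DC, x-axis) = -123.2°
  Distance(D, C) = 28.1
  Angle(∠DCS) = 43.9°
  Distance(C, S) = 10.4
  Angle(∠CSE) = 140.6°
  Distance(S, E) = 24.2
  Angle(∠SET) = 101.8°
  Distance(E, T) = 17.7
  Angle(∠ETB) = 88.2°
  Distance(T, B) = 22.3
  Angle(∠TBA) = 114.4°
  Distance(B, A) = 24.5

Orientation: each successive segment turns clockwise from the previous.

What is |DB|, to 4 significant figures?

18.79

D is at the origin; DC runs at -123.2° with length 28.1, so C = (-15.39, -23.51). ∠DCS = 43.9° gives CS at 100.7° from the x-axis; with |CS| = 10.4, S = (-17.32, -13.29). ∠CSE = 140.6° gives SE at 61.30° from the x-axis; with |SE| = 24.2, E = (-5.696, 7.933). ∠SET = 101.8° gives ET at -16.90° from the x-axis; with |ET| = 17.7, T = (11.24, 2.788). ∠ETB = 88.2° gives TB at -108.7° from the x-axis; with |TB| = 22.3, B = (4.090, -18.34). Then |DB| = |B − D| = 18.79.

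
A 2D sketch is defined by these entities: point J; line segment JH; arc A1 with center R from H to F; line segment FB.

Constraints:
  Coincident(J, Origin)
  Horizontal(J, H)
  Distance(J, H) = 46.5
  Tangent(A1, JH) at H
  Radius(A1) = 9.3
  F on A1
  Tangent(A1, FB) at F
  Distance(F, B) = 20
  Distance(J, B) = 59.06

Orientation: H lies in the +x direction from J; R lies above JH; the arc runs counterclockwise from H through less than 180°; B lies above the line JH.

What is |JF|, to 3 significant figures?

56.7

Checks: |RF| = 9.300 ✓; ∠(RF, FB) = 90.00° ✓; |FB| = 20.00 ✓; |JB| = 59.06 ✓.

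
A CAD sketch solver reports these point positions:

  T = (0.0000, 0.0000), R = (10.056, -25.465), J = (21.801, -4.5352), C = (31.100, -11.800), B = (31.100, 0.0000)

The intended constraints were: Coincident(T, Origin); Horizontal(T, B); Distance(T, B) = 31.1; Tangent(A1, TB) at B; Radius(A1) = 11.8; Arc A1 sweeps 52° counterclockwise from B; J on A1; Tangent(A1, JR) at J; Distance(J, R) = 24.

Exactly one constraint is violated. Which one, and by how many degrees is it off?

Tangent(A1, JR) at J — off by 8.70°.

T = (0.00, 0.00) ✓; T.y = 0.00, B.y = 0.00 ✓; |TB| = 31.10 ✓; ∠(CB, BT) = 90.00° ✓; |CB| = 11.80 ✓; bearing(C→J) − bearing(C→B) = 52.00° ✓; |CJ| = 11.80 ✓; ∠(CJ, JR) = 81.30° ✗; |JR| = 24.00 ✓.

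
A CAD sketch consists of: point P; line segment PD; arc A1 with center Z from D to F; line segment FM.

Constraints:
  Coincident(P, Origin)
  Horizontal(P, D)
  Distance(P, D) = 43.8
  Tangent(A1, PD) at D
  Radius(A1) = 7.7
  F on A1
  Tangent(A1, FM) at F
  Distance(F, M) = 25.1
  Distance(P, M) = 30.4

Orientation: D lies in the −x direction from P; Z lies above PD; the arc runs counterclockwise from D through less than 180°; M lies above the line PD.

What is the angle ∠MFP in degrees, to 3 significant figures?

52.8°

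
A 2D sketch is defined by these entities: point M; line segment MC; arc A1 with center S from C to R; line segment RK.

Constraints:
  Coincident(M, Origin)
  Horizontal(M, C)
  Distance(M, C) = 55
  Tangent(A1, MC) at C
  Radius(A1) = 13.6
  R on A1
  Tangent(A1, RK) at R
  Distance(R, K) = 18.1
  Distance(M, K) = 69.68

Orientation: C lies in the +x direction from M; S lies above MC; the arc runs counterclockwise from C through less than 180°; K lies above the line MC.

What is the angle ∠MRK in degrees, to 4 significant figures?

81.35°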